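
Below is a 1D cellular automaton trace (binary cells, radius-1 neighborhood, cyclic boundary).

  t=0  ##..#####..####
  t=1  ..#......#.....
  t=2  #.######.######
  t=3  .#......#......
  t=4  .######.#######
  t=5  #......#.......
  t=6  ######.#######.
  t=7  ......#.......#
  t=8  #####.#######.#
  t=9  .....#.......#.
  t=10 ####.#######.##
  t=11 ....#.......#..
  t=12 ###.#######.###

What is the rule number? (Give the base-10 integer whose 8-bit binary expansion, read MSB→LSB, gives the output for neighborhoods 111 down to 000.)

  ### -> .   bit 7 = 0  t=0,i=0
  ##. -> .   bit 6 = 0  t=0,i=1
  #.# -> #   bit 5 = 1  t=2,i=1
  #.. -> #   bit 4 = 1  t=0,i=2
  .## -> .   bit 3 = 0  t=0,i=4
  .#. -> #   bit 2 = 1  t=1,i=2
  ..# -> .   bit 1 = 0  t=0,i=3
  ... -> #   bit 0 = 1  t=1,i=0
  bits 00110101 = 53

53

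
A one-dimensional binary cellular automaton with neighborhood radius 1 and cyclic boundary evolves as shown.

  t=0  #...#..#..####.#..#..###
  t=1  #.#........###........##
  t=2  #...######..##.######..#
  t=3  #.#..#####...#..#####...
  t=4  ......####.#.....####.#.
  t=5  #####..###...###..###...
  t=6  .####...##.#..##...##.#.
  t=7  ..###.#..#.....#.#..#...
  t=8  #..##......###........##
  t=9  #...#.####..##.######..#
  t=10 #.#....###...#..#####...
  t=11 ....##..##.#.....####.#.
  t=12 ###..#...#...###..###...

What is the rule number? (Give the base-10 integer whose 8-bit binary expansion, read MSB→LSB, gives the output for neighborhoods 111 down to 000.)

193

  [7] ### => #  t=0,i=11
  [6] ##. => #  t=0,i=0
  [5] #.# => .  t=0,i=14
  [4] #.. => .  t=0,i=1
  [3] .## => .  t=0,i=10
  [2] .#. => .  t=0,i=4
  [1] ..# => .  t=0,i=3
  [0] ... => #  t=0,i=2
  bits 11000001 = 193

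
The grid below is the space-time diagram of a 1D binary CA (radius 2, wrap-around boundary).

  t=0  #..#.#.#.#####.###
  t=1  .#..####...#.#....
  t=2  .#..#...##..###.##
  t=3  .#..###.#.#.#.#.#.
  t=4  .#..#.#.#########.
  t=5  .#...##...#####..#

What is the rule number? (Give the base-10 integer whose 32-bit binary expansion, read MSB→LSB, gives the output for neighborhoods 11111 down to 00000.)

2742158803

  ##### -> #   bit 31 = 1  t=0,i=11
  ####. -> .   bit 30 = 0  t=0,i=12
  ###.# -> #   bit 29 = 1  t=0,i=13
  ###.. -> .   bit 28 = 0  t=0,i=0
  ##.## -> .   bit 27 = 0  t=0,i=14
  ##.#. -> .   bit 26 = 0  t=2,i=0
  ##..# -> #   bit 25 = 1  t=0,i=1
  ##... -> #   bit 24 = 1  t=1,i=8
  #.### -> .   bit 23 = 0  t=0,i=9
  #.##. -> #   bit 22 = 1  t=2,i=16
  #.#.# -> #   bit 21 = 1  t=0,i=5
  #.#.. -> #   bit 20 = 1  t=1,i=13
  #..## -> .   bit 19 = 0  t=1,i=3
  #..#. -> .   bit 18 = 0  t=0,i=2
  #...# -> #   bit 17 = 1  t=1,i=9
  #.... -> .   bit 16 = 0  t=1,i=15
  .#### -> .   bit 15 = 0  t=0,i=10
  .###. -> .   bit 14 = 0  t=2,i=13
  .##.# -> .   bit 13 = 0  t=2,i=17
  .##.. -> .   bit 12 = 0  t=2,i=9
  .#.## -> .   bit 11 = 0  t=0,i=8
  .#.#. -> #   bit 10 = 1  t=0,i=4
  .#..# -> .   bit 9 = 0  t=1,i=2
  .#... -> #   bit 8 = 1  t=1,i=14
  ..### -> #   bit 7 = 1  t=1,i=4
  ..##. -> #   bit 6 = 1  t=2,i=8
  ..#.# -> .   bit 5 = 0  t=0,i=3
  ..#.. -> #   bit 4 = 1  t=1,i=1
  ...## -> .   bit 3 = 0  t=2,i=7
  ...#. -> .   bit 2 = 0  t=1,i=0
  ....# -> #   bit 1 = 1  t=1,i=17
  ..... -> #   bit 0 = 1  t=1,i=16
  bits 10100011011100100000010111010011 = 2742158803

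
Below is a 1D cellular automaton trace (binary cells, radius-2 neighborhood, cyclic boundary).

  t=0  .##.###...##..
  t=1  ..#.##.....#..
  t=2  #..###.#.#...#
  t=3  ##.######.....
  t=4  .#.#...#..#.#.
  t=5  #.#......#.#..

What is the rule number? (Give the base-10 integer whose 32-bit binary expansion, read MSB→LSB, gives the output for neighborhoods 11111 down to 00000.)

  #####|.  b31=0 t=3,i=5
  ####.|#  b30=1 t=3,i=7
  ###.#|#  b29=1 t=2,i=5
  ###..|.  b28=0 t=0,i=6
  ##.##|.  b27=0 t=0,i=3
  ##.#.|#  b26=1 t=2,i=6
  ##..#|#  b25=1 t=2,i=1
  ##...|.  b24=0 t=0,i=7
  #.###|#  b23=1 t=0,i=4
  #.##.|#  b22=1 t=1,i=4
  #.#.#|#  b21=1 t=2,i=7
  #.#..|.  b20=0 t=2,i=9
  #..##|.  b19=0 t=2,i=2
  #..#.|#  b18=1 t=4,i=0
  #...#|.  b17=0 t=0,i=8
  #....|#  b16=1 t=1,i=7
  .####|.  b15=0 t=3,i=4
  .###.|#  b14=1 t=0,i=5
  .##.#|#  b13=1 t=0,i=2
  .##..|#  b12=1 t=0,i=11
  .#.##|#  b11=1 t=1,i=3
  .#.#.|#  b10=1 t=2,i=8
  .#..#|.  b9=0 t=4,i=8
  .#...|.  b8=0 t=1,i=12
  ..###|#  b7=1 t=2,i=3
  ..##.|.  b6=0 t=0,i=1
  ..#.#|.  b5=0 t=1,i=2
  ..#..|.  b4=0 t=1,i=11
  ...##|.  b3=0 t=0,i=0
  ...#.|.  b2=0 t=1,i=1
  ....#|#  b1=1 t=1,i=0
  .....|.  b0=0 t=1,i=8
  bits 01100110111001010111110010000010 = 1726315650

1726315650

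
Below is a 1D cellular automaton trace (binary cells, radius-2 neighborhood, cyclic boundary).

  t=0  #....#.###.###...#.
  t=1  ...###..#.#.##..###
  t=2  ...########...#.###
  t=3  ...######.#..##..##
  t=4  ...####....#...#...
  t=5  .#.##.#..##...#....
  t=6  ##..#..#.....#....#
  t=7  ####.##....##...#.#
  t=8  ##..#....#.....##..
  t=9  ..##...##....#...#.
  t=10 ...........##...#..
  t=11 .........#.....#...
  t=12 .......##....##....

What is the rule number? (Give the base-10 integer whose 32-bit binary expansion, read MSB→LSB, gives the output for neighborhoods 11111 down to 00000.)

  #####|#  b31=1 t=2,i=5
  ####.|.  b30=0 t=2,i=9
  ###.#|.  b29=0 t=0,i=9
  ###..|#  b28=1 t=0,i=13
  ##.##|#  b27=1 t=0,i=10
  ##.#.|.  b26=0 t=3,i=9
  ##..#|#  b25=1 t=1,i=6
  ##...|.  b24=0 t=0,i=14
  #.###|.  b23=0 t=0,i=7
  #.##.|.  b22=0 t=1,i=12
  #.#.#|#  b21=1 t=1,i=10
  #.#..|.  b20=0 t=0,i=0
  #..##|.  b19=0 t=1,i=15
  #..#.|#  b18=1 t=1,i=7
  #...#|.  b17=0 t=0,i=15
  #....|.  b16=0 t=0,i=2
  .####|#  b15=1 t=2,i=4
  .###.|#  b14=1 t=0,i=8
  .##.#|#  b13=1 t=5,i=4
  .##..|.  b12=0 t=1,i=13
  .#.##|.  b11=0 t=0,i=6
  .#.#.|#  b10=1 t=0,i=18
  .#..#|#  b9=1 t=3,i=11
  .#...|.  b8=0 t=0,i=1
  ..###|#  b7=1 t=1,i=3
  ..##.|.  b6=0 t=3,i=13
  ..#.#|#  b5=1 t=0,i=5
  ..#..|.  b4=0 t=4,i=11
  ...##|.  b3=0 t=1,i=2
  ...#.|#  b2=1 t=0,i=4
  ....#|#  b1=1 t=0,i=3
  .....|.  b0=0 t=4,i=0
  bits 10011010001001001110011010100110 = 2586109606

2586109606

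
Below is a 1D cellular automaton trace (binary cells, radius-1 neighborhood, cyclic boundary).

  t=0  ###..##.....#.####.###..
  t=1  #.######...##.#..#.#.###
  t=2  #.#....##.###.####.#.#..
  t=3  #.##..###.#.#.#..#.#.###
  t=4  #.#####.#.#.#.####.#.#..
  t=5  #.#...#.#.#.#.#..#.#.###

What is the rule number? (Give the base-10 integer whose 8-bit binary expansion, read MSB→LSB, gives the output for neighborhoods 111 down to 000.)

94

  [7] ### => .  t=0,i=1
  [6] ##. => #  t=0,i=2
  [5] #.# => .  t=0,i=13
  [4] #.. => #  t=0,i=3
  [3] .## => #  t=0,i=0
  [2] .#. => #  t=0,i=12
  [1] ..# => #  t=0,i=4
  [0] ... => .  t=0,i=8
  bits 01011110 = 94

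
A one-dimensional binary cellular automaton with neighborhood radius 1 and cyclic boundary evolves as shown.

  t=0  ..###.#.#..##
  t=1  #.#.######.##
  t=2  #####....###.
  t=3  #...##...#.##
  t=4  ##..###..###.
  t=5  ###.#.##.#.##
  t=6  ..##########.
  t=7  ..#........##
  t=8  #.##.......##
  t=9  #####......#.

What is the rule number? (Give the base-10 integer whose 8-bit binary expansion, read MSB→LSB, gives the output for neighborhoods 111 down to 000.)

124

  [7] ### => .  t=0,i=3
  [6] ##. => #  t=0,i=4
  [5] #.# => #  t=0,i=5
  [4] #.. => #  t=0,i=0
  [3] .## => #  t=0,i=2
  [2] .#. => #  t=0,i=6
  [1] ..# => .  t=0,i=1
  [0] ... => .  t=2,i=6
  bits 01111100 = 124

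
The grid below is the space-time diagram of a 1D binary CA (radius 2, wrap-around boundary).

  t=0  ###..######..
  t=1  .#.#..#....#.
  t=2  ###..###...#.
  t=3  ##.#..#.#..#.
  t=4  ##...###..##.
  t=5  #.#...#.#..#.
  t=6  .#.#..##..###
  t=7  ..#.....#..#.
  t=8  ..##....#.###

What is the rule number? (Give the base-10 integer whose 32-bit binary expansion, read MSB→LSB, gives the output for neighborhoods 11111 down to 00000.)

63235376

  [31] ##### => .  t=0,i=7
  [30] ####. => .  t=0,i=9
  [29] ###.# => .  t=6,i=12
  [28] ###.. => .  t=0,i=2
  [27] ##.## => .  t=4,i=12
  [26] ##.#. => .  t=3,i=2
  [25] ##..# => #  t=0,i=3
  [24] ##... => #  t=2,i=8
  [23] #.### => #  t=2,i=0
  [22] #.##. => #  t=3,i=0
  [21] #.#.# => .  t=5,i=0
  [20] #.#.. => .  t=1,i=3
  [19] #..## => .  t=0,i=4
  [18] #..#. => #  t=1,i=0
  [17] #...# => .  t=2,i=9
  [16] #.... => .  t=1,i=8
  [15] .#### => #  t=0,i=6
  [14] .###. => #  t=0,i=1
  [13] .##.# => #  t=3,i=1
  [12] .##.. => .  t=4,i=1
  [11] .#.## => .  t=2,i=12
  [10] .#.#. => #  t=1,i=2
  [9] .#..# => .  t=1,i=4
  [8] .#... => #  t=1,i=7
  [7] ..### => .  t=0,i=0
  [6] ..##. => .  t=4,i=10
  [5] ..#.# => #  t=1,i=1
  [4] ..#.. => #  t=1,i=6
  [3] ...## => .  t=4,i=4
  [2] ...#. => .  t=1,i=10
  [1] ....# => .  t=1,i=9
  [0] ..... => .  t=7,i=5
  bits 00000011110001001110010100110000 = 63235376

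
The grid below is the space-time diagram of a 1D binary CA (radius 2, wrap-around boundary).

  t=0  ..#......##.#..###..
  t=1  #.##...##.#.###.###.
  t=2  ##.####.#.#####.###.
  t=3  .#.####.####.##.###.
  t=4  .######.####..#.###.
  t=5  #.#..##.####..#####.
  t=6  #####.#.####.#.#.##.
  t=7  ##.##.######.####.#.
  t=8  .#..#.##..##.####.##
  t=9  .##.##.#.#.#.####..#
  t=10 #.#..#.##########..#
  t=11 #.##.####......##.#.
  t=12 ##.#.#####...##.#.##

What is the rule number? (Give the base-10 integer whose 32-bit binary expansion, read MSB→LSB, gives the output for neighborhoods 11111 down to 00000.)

1908080442

  [31] ##### => .  t=2,i=12
  [30] ####. => #  t=2,i=5
  [29] ###.# => #  t=1,i=14
  [28] ###.. => #  t=0,i=17
  [27] ##.## => .  t=1,i=15
  [26] ##.#. => .  t=0,i=11
  [25] ##..# => .  t=3,i=19
  [24] ##... => #  t=0,i=18
  [23] #.### => #  t=1,i=12
  [22] #.##. => .  t=1,i=2
  [21] #.#.# => #  t=1,i=0
  [20] #.#.. => #  t=0,i=12
  [19] #..## => #  t=0,i=14
  [18] #..#. => .  t=3,i=0
  [17] #...# => #  t=1,i=5
  [16] #.... => .  t=0,i=4
  [15] .#### => #  t=2,i=4
  [14] .###. => #  t=0,i=16
  [13] .##.# => #  t=0,i=10
  [12] .##.. => #  t=1,i=3
  [11] .#.## => #  t=1,i=1
  [10] .#.#. => #  t=5,i=1
  [9] .#..# => #  t=0,i=13
  [8] .#... => #  t=0,i=3
  [7] ..### => .  t=0,i=15
  [6] ..##. => .  t=0,i=9
  [5] ..#.# => #  t=3,i=1
  [4] ..#.. => #  t=0,i=2
  [3] ...## => #  t=0,i=8
  [2] ...#. => .  t=0,i=1
  [1] ....# => #  t=0,i=0
  [0] ..... => .  t=0,i=5
  bits 01110001101110101111111100111010 = 1908080442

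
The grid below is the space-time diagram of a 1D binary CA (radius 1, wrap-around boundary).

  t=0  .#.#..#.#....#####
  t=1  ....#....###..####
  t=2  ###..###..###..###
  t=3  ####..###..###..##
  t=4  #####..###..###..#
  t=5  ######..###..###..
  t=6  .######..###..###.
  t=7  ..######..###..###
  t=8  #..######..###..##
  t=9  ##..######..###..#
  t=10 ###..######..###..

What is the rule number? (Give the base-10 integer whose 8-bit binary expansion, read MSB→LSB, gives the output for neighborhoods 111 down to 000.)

  ###|#  b7=1 t=0,i=14
  ##.|#  b6=1 t=0,i=17
  #.#|.  b5=0 t=0,i=0
  #..|#  b4=1 t=0,i=4
  .##|.  b3=0 t=0,i=13
  .#.|.  b2=0 t=0,i=1
  ..#|.  b1=0 t=0,i=5
  ...|#  b0=1 t=0,i=10
  bits 11010001 = 209

209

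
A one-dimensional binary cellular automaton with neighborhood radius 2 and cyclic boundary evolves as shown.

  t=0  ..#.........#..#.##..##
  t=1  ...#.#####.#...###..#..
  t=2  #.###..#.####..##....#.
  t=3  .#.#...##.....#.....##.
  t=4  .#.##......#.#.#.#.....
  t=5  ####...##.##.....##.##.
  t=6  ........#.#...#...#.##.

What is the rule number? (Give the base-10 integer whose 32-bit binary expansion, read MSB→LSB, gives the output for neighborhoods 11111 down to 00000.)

  [31] ##### => #  t=1,i=7
  [30] ####. => .  t=1,i=8
  [29] ###.# => #  t=1,i=9
  [28] ###.. => .  t=1,i=17
  [27] ##.## => .  t=5,i=9
  [26] ##.#. => #  t=1,i=10
  [25] ##..# => .  t=0,i=0
  [24] ##... => .  t=2,i=17
  [23] #.### => .  t=1,i=5
  [22] #.##. => #  t=0,i=17
  [21] #.#.# => .  t=2,i=0
  [20] #.#.. => #  t=1,i=11
  [19] #..## => #  t=0,i=20
  [18] #..#. => .  t=0,i=1
  [17] #...# => .  t=1,i=13
  [16] #.... => .  t=0,i=4
  [15] .#### => .  t=1,i=6
  [14] .###. => #  t=1,i=16
  [13] .##.# => #  t=5,i=8
  [12] .##.. => .  t=0,i=18
  [11] .#.## => #  t=0,i=16
  [10] .#.#. => .  t=2,i=22
  [9] .#..# => .  t=0,i=13
  [8] .#... => #  t=0,i=3
  [7] ..### => #  t=1,i=15
  [6] ..##. => .  t=0,i=21
  [5] ..#.# => #  t=0,i=15
  [4] ..#.. => .  t=0,i=2
  [3] ...## => .  t=1,i=14
  [2] ...#. => #  t=0,i=11
  [1] ....# => .  t=0,i=10
  [0] ..... => #  t=0,i=5
  bits 10100100010110000110100110100101 = 2757257637

2757257637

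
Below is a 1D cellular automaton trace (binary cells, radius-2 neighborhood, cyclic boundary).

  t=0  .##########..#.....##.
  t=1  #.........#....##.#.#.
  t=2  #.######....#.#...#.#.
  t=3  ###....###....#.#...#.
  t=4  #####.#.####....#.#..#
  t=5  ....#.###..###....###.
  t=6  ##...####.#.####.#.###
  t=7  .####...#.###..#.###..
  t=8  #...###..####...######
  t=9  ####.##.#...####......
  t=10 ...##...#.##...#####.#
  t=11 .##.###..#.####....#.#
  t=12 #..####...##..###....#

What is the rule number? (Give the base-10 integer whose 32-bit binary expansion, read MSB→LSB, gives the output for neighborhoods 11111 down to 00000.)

  #####|.  b31=0 t=0,i=3
  ####.|.  b30=0 t=0,i=9
  ###.#|#  b29=1 t=4,i=4
  ###..|#  b28=1 t=0,i=10
  ##.##|#  b27=1 t=9,i=4
  ##.#.|.  b26=0 t=1,i=17
  ##..#|.  b25=0 t=0,i=11
  ##...|#  b24=1 t=2,i=8
  #.###|#  b23=1 t=2,i=2
  #.##.|.  b22=0 t=9,i=5
  #.#.#|#  b21=1 t=1,i=18
  #.#..|#  b20=1 t=1,i=0
  #..##|#  b19=1 t=0,i=0
  #..#.|.  b18=0 t=0,i=12
  #...#|#  b17=1 t=2,i=16
  #....|#  b16=1 t=0,i=15
  .####|.  b15=0 t=0,i=2
  .###.|#  b14=1 t=3,i=1
  .##.#|.  b13=0 t=1,i=16
  .##..|#  b12=1 t=0,i=20
  .#.##|#  b11=1 t=2,i=1
  .#.#.|.  b10=0 t=1,i=19
  .#..#|#  b9=1 t=4,i=19
  .#...|.  b8=0 t=0,i=14
  ..###|.  b7=0 t=0,i=1
  ..##.|.  b6=0 t=0,i=19
  ..#.#|.  b5=0 t=2,i=12
  ..#..|.  b4=0 t=0,i=13
  ...##|#  b3=1 t=0,i=18
  ...#.|.  b2=0 t=1,i=9
  ....#|.  b1=0 t=0,i=17
  .....|#  b0=1 t=0,i=16
  bits 00111001101110110101101000001001 = 968579593

968579593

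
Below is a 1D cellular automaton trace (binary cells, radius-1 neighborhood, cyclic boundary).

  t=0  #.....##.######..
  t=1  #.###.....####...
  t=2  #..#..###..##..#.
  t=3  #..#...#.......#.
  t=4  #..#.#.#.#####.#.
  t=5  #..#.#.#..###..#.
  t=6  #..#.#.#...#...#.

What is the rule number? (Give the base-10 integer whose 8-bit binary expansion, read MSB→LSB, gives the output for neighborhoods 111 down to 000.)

  ### -> #   bit 7 = 1  t=0,i=10
  ##. -> .   bit 6 = 0  t=0,i=7
  #.# -> .   bit 5 = 0  t=0,i=8
  #.. -> .   bit 4 = 0  t=0,i=1
  .## -> .   bit 3 = 0  t=0,i=6
  .#. -> #   bit 2 = 1  t=0,i=0
  ..# -> .   bit 1 = 0  t=0,i=5
  ... -> #   bit 0 = 1  t=0,i=2
  bits 10000101 = 133

133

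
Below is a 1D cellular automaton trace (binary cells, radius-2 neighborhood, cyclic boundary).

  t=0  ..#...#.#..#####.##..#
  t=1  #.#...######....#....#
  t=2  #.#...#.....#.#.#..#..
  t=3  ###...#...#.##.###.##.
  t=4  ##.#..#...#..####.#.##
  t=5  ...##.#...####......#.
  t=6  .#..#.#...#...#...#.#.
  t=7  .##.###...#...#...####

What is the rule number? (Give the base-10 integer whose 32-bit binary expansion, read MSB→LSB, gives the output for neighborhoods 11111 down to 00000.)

  [31] ##### => .  t=0,i=13
  [30] ####. => .  t=0,i=14
  [29] ###.# => .  t=0,i=15
  [28] ###.. => .  t=1,i=11
  [27] ##.## => #  t=0,i=16
  [26] ##.#. => .  t=1,i=1
  [25] ##..# => .  t=0,i=19
  [24] ##... => #  t=1,i=12
  [23] #.### => #  t=3,i=0
  [22] #.##. => .  t=0,i=17
  [21] #.#.# => .  t=2,i=14
  [20] #.#.. => #  t=0,i=8
  [19] #..## => #  t=0,i=10
  [18] #..#. => .  t=0,i=1
  [17] #...# => .  t=0,i=4
  [16] #.... => .  t=1,i=13
  [15] .#### => .  t=0,i=12
  [14] .###. => #  t=3,i=1
  [13] .##.# => #  t=1,i=0
  [12] .##.. => .  t=0,i=18
  [11] .#.## => .  t=3,i=11
  [10] .#.#. => #  t=0,i=7
  [9] .#..# => #  t=0,i=0
  [8] .#... => .  t=0,i=3
  [7] ..### => #  t=0,i=11
  [6] ..##. => .  t=1,i=21
  [5] ..#.# => #  t=0,i=6
  [4] ..#.. => #  t=0,i=2
  [3] ...## => .  t=1,i=5
  [2] ...#. => .  t=0,i=5
  [1] ....# => #  t=1,i=14
  [0] ..... => .  t=2,i=9
  bits 00001001100110000110011010110010 = 160982706

160982706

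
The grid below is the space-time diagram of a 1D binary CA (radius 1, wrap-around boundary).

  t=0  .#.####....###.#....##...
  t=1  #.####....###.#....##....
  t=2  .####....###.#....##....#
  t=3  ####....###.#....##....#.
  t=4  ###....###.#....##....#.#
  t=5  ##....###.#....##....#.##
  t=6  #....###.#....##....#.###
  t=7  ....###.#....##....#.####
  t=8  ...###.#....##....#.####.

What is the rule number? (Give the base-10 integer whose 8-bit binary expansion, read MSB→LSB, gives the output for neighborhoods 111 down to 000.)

  ###|#  b7=1 t=0,i=4
  ##.|.  b6=0 t=0,i=6
  #.#|#  b5=1 t=0,i=2
  #..|.  b4=0 t=0,i=7
  .##|#  b3=1 t=0,i=3
  .#.|.  b2=0 t=0,i=1
  ..#|#  b1=1 t=0,i=0
  ...|.  b0=0 t=0,i=8
  bits 10101010 = 170

170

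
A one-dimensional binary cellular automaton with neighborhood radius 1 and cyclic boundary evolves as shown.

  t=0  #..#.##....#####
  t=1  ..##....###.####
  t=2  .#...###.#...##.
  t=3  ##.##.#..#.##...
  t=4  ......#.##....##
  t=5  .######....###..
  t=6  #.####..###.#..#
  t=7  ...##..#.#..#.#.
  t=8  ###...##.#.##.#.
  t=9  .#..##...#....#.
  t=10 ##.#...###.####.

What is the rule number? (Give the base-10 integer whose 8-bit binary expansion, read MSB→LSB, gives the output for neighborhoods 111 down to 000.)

135

  ###|#  b7=1 t=0,i=12
  ##.|.  b6=0 t=0,i=0
  #.#|.  b5=0 t=0,i=4
  #..|.  b4=0 t=0,i=1
  .##|.  b3=0 t=0,i=5
  .#.|#  b2=1 t=0,i=3
  ..#|#  b1=1 t=0,i=2
  ...|#  b0=1 t=0,i=8
  bits 10000111 = 135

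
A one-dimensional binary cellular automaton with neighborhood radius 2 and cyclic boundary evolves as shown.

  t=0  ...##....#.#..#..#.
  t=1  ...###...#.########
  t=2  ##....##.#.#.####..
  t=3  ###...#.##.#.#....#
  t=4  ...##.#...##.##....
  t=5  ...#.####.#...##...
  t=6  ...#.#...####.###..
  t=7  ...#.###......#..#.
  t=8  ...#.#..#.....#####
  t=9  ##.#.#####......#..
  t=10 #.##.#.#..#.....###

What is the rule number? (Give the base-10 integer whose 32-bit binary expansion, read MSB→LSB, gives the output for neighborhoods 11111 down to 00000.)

  ##### -> #   bit 31 = 1  t=1,i=13
  ####. -> .   bit 30 = 0  t=1,i=17
  ###.# -> .   bit 29 = 0  t=5,i=8
  ###.. -> .   bit 28 = 0  t=1,i=5
  ##.## -> .   bit 27 = 0  t=4,i=12
  ##.#. -> #   bit 26 = 1  t=2,i=8
  ##..# -> .   bit 25 = 0  t=2,i=17
  ##... -> #   bit 24 = 1  t=0,i=5
  #.### -> #   bit 23 = 1  t=1,i=11
  #.##. -> .   bit 22 = 0  t=3,i=8
  #.#.# -> #   bit 21 = 1  t=2,i=9
  #.#.. -> #   bit 20 = 1  t=0,i=11
  #..## -> #   bit 19 = 1  t=2,i=18
  #..#. -> #   bit 18 = 1  t=0,i=13
  #...# -> #   bit 17 = 1  t=1,i=1
  #.... -> .   bit 16 = 0  t=0,i=0
  .#### -> .   bit 15 = 0  t=1,i=12
  .###. -> .   bit 14 = 0  t=1,i=4
  .##.# -> .   bit 13 = 0  t=2,i=7
  .##.. -> #   bit 12 = 1  t=0,i=4
  .#.## -> .   bit 11 = 0  t=1,i=10
  .#.#. -> .   bit 10 = 0  t=0,i=10
  .#..# -> #   bit 9 = 1  t=0,i=12
  .#... -> #   bit 8 = 1  t=0,i=18
  ..### -> .   bit 7 = 0  t=1,i=3
  ..##. -> #   bit 6 = 1  t=0,i=3
  ..#.# -> #   bit 5 = 1  t=0,i=9
  ..#.. -> #   bit 4 = 1  t=0,i=14
  ...## -> .   bit 3 = 0  t=0,i=2
  ...#. -> .   bit 2 = 0  t=0,i=8
  ....# -> .   bit 1 = 0  t=0,i=1
  ..... -> .   bit 0 = 0  t=4,i=0
  bits 10000101101111100001001101110000 = 2243826544

2243826544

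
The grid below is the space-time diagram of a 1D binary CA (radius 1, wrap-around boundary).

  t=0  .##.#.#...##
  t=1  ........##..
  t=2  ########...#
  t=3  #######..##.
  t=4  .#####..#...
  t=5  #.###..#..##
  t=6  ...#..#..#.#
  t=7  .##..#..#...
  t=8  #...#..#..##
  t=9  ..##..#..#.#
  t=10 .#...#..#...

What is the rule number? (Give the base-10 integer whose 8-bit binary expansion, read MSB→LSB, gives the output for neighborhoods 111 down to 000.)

131

  nb ###: next=#  (t=2,i=0, bit7=1)
  nb ##.: next=.  (t=0,i=2, bit6=0)
  nb #.#: next=.  (t=0,i=0, bit5=0)
  nb #..: next=.  (t=0,i=7, bit4=0)
  nb .##: next=.  (t=0,i=1, bit3=0)
  nb .#.: next=.  (t=0,i=4, bit2=0)
  nb ..#: next=#  (t=0,i=9, bit1=1)
  nb ...: next=#  (t=0,i=8, bit0=1)
  bits 10000011 = 131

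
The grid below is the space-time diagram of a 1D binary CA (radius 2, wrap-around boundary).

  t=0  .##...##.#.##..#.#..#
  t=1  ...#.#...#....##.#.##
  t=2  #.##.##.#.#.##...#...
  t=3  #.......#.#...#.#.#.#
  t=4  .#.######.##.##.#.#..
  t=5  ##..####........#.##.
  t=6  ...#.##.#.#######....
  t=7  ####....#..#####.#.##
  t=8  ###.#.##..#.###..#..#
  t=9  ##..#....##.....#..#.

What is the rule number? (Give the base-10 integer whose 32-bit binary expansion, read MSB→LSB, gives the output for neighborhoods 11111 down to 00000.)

  nb #####: next=#  (t=4,i=5, bit31=1)
  nb ####.: next=#  (t=4,i=7, bit30=1)
  nb ###.#: next=.  (t=4,i=8, bit29=0)
  nb ###..: next=.  (t=5,i=7, bit28=0)
  nb ##.##: next=.  (t=2,i=4, bit27=0)
  nb ##.#.: next=.  (t=0,i=8, bit26=0)
  nb ##..#: next=.  (t=0,i=13, bit25=0)
  nb ##...: next=#  (t=0,i=3, bit24=1)
  nb #.###: next=.  (t=4,i=3, bit23=0)
  nb #.##.: next=.  (t=0,i=1, bit22=0)
  nb #.#.#: next=#  (t=0,i=9, bit21=1)
  nb #.#..: next=#  (t=0,i=17, bit20=1)
  nb #..##: next=#  (t=5,i=3, bit19=1)
  nb #..#.: next=#  (t=0,i=14, bit18=1)
  nb #...#: next=.  (t=0,i=4, bit17=0)
  nb #....: next=.  (t=1,i=11, bit16=0)
  nb .####: next=#  (t=4,i=4, bit15=1)
  nb .###.: next=.  (t=8,i=13, bit14=0)
  nb .##.#: next=.  (t=0,i=7, bit13=0)
  nb .##..: next=.  (t=0,i=2, bit12=0)
  nb .#.##: next=.  (t=0,i=0, bit11=0)
  nb .#.#.: next=.  (t=0,i=16, bit10=0)
  nb .#..#: next=.  (t=0,i=18, bit9=0)
  nb .#...: next=#  (t=1,i=6, bit8=1)
  nb ..###: next=.  (t=5,i=4, bit7=0)
  nb ..##.: next=.  (t=0,i=6, bit6=0)
  nb ..#.#: next=#  (t=0,i=15, bit5=1)
  nb ..#..: next=.  (t=1,i=9, bit4=0)
  nb ...##: next=#  (t=0,i=5, bit3=1)
  nb ...#.: next=#  (t=1,i=2, bit2=1)
  nb ....#: next=#  (t=1,i=12, bit1=1)
  nb .....: next=#  (t=3,i=3, bit0=1)
  bits 11000001001111001000000100101111 = 3241967919

3241967919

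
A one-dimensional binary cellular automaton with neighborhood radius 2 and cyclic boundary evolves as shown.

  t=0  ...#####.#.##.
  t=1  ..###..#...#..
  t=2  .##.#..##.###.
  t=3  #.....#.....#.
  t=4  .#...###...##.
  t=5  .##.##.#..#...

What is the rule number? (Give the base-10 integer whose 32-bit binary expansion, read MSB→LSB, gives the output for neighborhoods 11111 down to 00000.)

810058172

  nb #####: next=.  (t=0,i=5, bit31=0)
  nb ####.: next=.  (t=0,i=6, bit30=0)
  nb ###.#: next=#  (t=0,i=7, bit29=1)
  nb ###..: next=#  (t=1,i=4, bit28=1)
  nb ##.##: next=.  (t=2,i=9, bit27=0)
  nb ##.#.: next=.  (t=0,i=8, bit26=0)
  nb ##..#: next=.  (t=1,i=5, bit25=0)
  nb ##...: next=.  (t=0,i=13, bit24=0)
  nb #.###: next=.  (t=2,i=10, bit23=0)
  nb #.##.: next=#  (t=0,i=11, bit22=1)
  nb #.#.#: next=.  (t=0,i=9, bit21=0)
  nb #.#..: next=.  (t=2,i=4, bit20=0)
  nb #..##: next=#  (t=2,i=0, bit19=1)
  nb #..#.: next=.  (t=1,i=6, bit18=0)
  nb #...#: next=.  (t=1,i=9, bit17=0)
  nb #....: next=.  (t=0,i=0, bit16=0)
  nb .####: next=#  (t=0,i=4, bit15=1)
  nb .###.: next=.  (t=1,i=3, bit14=0)
  nb .##.#: next=.  (t=2,i=2, bit13=0)
  nb .##..: next=.  (t=0,i=12, bit12=0)
  nb .#.##: next=.  (t=0,i=10, bit11=0)
  nb .#.#.: next=.  (t=3,i=13, bit10=0)
  nb .#..#: next=.  (t=2,i=5, bit9=0)
  nb .#...: next=#  (t=1,i=8, bit8=1)
  nb ..###: next=#  (t=0,i=3, bit7=1)
  nb ..##.: next=.  (t=2,i=1, bit6=0)
  nb ..#.#: next=#  (t=3,i=12, bit5=1)
  nb ..#..: next=#  (t=1,i=7, bit4=1)
  nb ...##: next=#  (t=0,i=2, bit3=1)
  nb ...#.: next=#  (t=1,i=10, bit2=1)
  nb ....#: next=.  (t=0,i=1, bit1=0)
  nb .....: next=.  (t=3,i=3, bit0=0)
  bits 00110000010010001000000110111100 = 810058172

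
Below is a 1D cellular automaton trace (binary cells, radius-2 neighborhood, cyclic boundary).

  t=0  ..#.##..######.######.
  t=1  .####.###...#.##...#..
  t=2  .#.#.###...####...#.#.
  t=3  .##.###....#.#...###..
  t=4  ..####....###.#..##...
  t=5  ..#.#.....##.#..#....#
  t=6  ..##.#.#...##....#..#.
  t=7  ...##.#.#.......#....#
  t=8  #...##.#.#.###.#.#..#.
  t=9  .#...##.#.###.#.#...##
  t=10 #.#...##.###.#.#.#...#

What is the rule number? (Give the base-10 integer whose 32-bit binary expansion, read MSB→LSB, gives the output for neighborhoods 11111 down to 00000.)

  nb #####: next=.  (t=0,i=10, bit31=0)
  nb ####.: next=#  (t=0,i=12, bit30=1)
  nb ###.#: next=.  (t=0,i=13, bit29=0)
  nb ###..: next=.  (t=0,i=20, bit28=0)
  nb ##.##: next=#  (t=0,i=14, bit27=1)
  nb ##.#.: next=#  (t=4,i=13, bit26=1)
  nb ##..#: next=#  (t=0,i=6, bit25=1)
  nb ##...: next=.  (t=0,i=21, bit24=0)
  nb #.###: next=#  (t=0,i=15, bit23=1)
  nb #.##.: next=#  (t=0,i=4, bit22=1)
  nb #.#.#: next=.  (t=2,i=3, bit21=0)
  nb #.#..: next=.  (t=2,i=20, bit20=0)
  nb #..##: next=#  (t=0,i=7, bit19=1)
  nb #..#.: next=.  (t=2,i=0, bit18=0)
  nb #...#: next=.  (t=0,i=0, bit17=0)
  nb #....: next=.  (t=3,i=8, bit16=0)
  nb .####: next=.  (t=0,i=9, bit15=0)
  nb .###.: next=#  (t=1,i=7, bit14=1)
  nb .##.#: next=#  (t=3,i=2, bit13=1)
  nb .##..: next=.  (t=0,i=5, bit12=0)
  nb .#.##: next=#  (t=0,i=3, bit11=1)
  nb .#.#.: next=#  (t=2,i=2, bit10=1)
  nb .#..#: next=.  (t=2,i=21, bit9=0)
  nb .#...: next=#  (t=1,i=20, bit8=1)
  nb ..###: next=#  (t=0,i=8, bit7=1)
  nb ..##.: next=.  (t=3,i=1, bit6=0)
  nb ..#.#: next=#  (t=0,i=2, bit5=1)
  nb ..#..: next=.  (t=1,i=19, bit4=0)
  nb ...##: next=.  (t=1,i=0, bit3=0)
  nb ...#.: next=#  (t=0,i=1, bit2=1)
  nb ....#: next=.  (t=3,i=9, bit1=0)
  nb .....: next=#  (t=4,i=21, bit0=1)
  bits 01001110110010000110110110100101 = 1321758117

1321758117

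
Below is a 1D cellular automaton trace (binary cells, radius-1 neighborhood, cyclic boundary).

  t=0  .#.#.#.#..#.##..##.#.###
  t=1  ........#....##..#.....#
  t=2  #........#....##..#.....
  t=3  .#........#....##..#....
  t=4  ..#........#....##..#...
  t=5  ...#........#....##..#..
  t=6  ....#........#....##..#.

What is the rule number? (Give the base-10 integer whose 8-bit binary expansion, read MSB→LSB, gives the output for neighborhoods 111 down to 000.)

  ### -> .   bit 7 = 0  t=0,i=22
  ##. -> #   bit 6 = 1  t=0,i=13
  #.# -> .   bit 5 = 0  t=0,i=0
  #.. -> #   bit 4 = 1  t=0,i=8
  .## -> .   bit 3 = 0  t=0,i=12
  .#. -> .   bit 2 = 0  t=0,i=1
  ..# -> .   bit 1 = 0  t=0,i=9
  ... -> .   bit 0 = 0  t=1,i=1
  bits 01010000 = 80

80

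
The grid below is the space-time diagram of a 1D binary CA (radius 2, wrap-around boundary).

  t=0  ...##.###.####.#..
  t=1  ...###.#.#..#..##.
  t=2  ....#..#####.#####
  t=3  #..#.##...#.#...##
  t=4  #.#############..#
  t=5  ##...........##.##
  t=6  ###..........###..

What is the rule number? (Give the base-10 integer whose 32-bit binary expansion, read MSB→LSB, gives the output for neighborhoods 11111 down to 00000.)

  ##### -> .   bit 31 = 0  t=2,i=9
  ####. -> #   bit 30 = 1  t=0,i=12
  ###.# -> .   bit 29 = 0  t=0,i=8
  ###.. -> #   bit 28 = 1  t=2,i=17
  ##.## -> #   bit 27 = 1  t=0,i=5
  ##.#. -> .   bit 26 = 0  t=0,i=14
  ##..# -> .   bit 25 = 0  t=3,i=1
  ##... -> #   bit 24 = 1  t=1,i=17
  #.### -> .   bit 23 = 0  t=0,i=6
  #.##. -> #   bit 22 = 1  t=3,i=5
  #.#.# -> #   bit 21 = 1  t=1,i=7
  #.#.. -> #   bit 20 = 1  t=0,i=15
  #..## -> #   bit 19 = 1  t=1,i=14
  #..#. -> #   bit 18 = 1  t=1,i=11
  #...# -> #   bit 17 = 1  t=3,i=8
  #.... -> .   bit 16 = 0  t=0,i=17
  .#### -> .   bit 15 = 0  t=0,i=11
  .###. -> #   bit 14 = 1  t=0,i=7
  .##.# -> #   bit 13 = 1  t=0,i=4
  .##.. -> #   bit 12 = 1  t=1,i=16
  .#.## -> #   bit 11 = 1  t=3,i=4
  .#.#. -> #   bit 10 = 1  t=1,i=8
  .#..# -> #   bit 9 = 1  t=1,i=10
  .#... -> #   bit 8 = 1  t=0,i=16
  ..### -> .   bit 7 = 0  t=1,i=3
  ..##. -> #   bit 6 = 1  t=0,i=3
  ..#.# -> #   bit 5 = 1  t=3,i=3
  ..#.. -> .   bit 4 = 0  t=1,i=12
  ...## -> .   bit 3 = 0  t=0,i=2
  ...#. -> #   bit 2 = 1  t=2,i=3
  ....# -> .   bit 1 = 0  t=0,i=1
  ..... -> .   bit 0 = 0  t=0,i=0
  bits 01011001011111100111111101100100 = 1501462372

1501462372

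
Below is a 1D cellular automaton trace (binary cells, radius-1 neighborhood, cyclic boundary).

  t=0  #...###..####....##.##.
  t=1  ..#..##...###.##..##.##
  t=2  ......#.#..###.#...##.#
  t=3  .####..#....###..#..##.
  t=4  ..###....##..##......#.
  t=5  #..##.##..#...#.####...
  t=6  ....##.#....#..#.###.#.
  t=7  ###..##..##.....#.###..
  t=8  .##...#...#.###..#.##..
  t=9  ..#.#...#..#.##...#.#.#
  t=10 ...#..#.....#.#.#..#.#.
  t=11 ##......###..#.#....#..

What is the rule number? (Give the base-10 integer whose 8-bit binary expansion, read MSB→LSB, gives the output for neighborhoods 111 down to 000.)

225

  ### -> #   bit 7 = 1  t=0,i=5
  ##. -> #   bit 6 = 1  t=0,i=6
  #.# -> #   bit 5 = 1  t=0,i=19
  #.. -> .   bit 4 = 0  t=0,i=1
  .## -> .   bit 3 = 0  t=0,i=4
  .#. -> .   bit 2 = 0  t=0,i=0
  ..# -> .   bit 1 = 0  t=0,i=3
  ... -> #   bit 0 = 1  t=0,i=2
  bits 11100001 = 225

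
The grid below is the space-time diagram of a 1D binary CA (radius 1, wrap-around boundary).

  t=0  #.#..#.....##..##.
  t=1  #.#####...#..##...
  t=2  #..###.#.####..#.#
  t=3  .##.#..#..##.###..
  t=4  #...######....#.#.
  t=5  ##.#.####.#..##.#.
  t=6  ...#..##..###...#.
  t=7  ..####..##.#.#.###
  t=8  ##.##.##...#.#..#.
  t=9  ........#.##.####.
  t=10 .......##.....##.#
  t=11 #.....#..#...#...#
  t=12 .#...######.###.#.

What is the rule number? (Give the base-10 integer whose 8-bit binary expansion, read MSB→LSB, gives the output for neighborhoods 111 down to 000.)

150

  [7] ### => #  t=1,i=3
  [6] ##. => .  t=0,i=12
  [5] #.# => .  t=0,i=1
  [4] #.. => #  t=0,i=3
  [3] .## => .  t=0,i=11
  [2] .#. => #  t=0,i=0
  [1] ..# => #  t=0,i=4
  [0] ... => .  t=0,i=7
  bits 10010110 = 150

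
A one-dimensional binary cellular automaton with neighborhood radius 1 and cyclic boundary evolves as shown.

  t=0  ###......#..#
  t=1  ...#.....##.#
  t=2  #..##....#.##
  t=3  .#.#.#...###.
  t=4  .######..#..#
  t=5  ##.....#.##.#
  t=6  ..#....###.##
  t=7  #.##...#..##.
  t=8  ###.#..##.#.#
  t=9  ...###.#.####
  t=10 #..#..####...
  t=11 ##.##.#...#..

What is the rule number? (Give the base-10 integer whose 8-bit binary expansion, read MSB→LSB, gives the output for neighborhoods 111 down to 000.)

  ### -> .   bit 7 = 0  t=0,i=0
  ##. -> .   bit 6 = 0  t=0,i=2
  #.# -> #   bit 5 = 1  t=1,i=11
  #.. -> #   bit 4 = 1  t=0,i=3
  .## -> #   bit 3 = 1  t=0,i=12
  .#. -> #   bit 2 = 1  t=0,i=9
  ..# -> .   bit 1 = 0  t=0,i=8
  ... -> .   bit 0 = 0  t=0,i=4
  bits 00111100 = 60

60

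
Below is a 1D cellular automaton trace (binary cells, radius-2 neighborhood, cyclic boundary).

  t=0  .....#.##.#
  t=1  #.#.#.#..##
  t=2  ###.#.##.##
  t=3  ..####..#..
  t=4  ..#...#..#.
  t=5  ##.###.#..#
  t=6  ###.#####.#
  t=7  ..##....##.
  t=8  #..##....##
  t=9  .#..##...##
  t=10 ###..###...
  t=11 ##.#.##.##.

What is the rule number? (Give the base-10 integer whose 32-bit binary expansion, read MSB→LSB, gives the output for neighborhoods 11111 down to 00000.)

791829381

  [31] ##### => .  t=2,i=0
  [30] ####. => .  t=2,i=1
  [29] ###.# => #  t=1,i=0
  [28] ###.. => .  t=3,i=5
  [27] ##.## => #  t=2,i=8
  [26] ##.#. => #  t=0,i=9
  [25] ##..# => #  t=3,i=6
  [24] ##... => #  t=7,i=4
  [23] #.### => .  t=2,i=9
  [22] #.##. => .  t=0,i=7
  [21] #.#.# => #  t=1,i=2
  [20] #.#.. => #  t=0,i=10
  [19] #..## => .  t=1,i=8
  [18] #..#. => .  t=3,i=7
  [17] #...# => #  t=4,i=0
  [16] #.... => .  t=0,i=1
  [15] .#### => .  t=2,i=10
  [14] .###. => #  t=1,i=10
  [13] .##.# => .  t=0,i=8
  [12] .##.. => #  t=7,i=3
  [11] .#.## => #  t=0,i=6
  [10] .#.#. => .  t=1,i=3
  [9] .#..# => #  t=1,i=7
  [8] .#... => #  t=0,i=0
  [7] ..### => #  t=1,i=9
  [6] ..##. => .  t=7,i=2
  [5] ..#.# => .  t=0,i=5
  [4] ..#.. => .  t=3,i=8
  [3] ...## => .  t=3,i=1
  [2] ...#. => #  t=0,i=4
  [1] ....# => .  t=0,i=3
  [0] ..... => #  t=0,i=2
  bits 00101111001100100101101110000101 = 791829381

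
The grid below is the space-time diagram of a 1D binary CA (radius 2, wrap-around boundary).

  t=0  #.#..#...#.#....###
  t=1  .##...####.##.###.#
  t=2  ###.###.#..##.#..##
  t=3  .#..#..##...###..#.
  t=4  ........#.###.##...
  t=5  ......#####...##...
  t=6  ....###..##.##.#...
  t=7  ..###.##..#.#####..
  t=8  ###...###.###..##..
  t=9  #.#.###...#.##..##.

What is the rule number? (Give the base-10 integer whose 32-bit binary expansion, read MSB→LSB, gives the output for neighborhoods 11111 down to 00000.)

  #####|.  b31=0 t=2,i=0
  ####.|#  b30=1 t=0,i=18
  ###.#|.  b29=0 t=0,i=0
  ###..|#  b28=1 t=3,i=14
  ##.##|.  b27=0 t=1,i=10
  ##.#.|#  b26=1 t=0,i=1
  ##..#|#  b25=1 t=3,i=15
  ##...|.  b24=0 t=1,i=3
  #.###|#  b23=1 t=1,i=14
  #.##.|#  b22=1 t=1,i=1
  #.#.#|#  b21=1 t=1,i=18
  #.#..|#  b20=1 t=0,i=2
  #..##|.  b19=0 t=2,i=10
  #..#.|.  b18=0 t=0,i=4
  #...#|#  b17=1 t=0,i=7
  #....|.  b16=0 t=0,i=13
  .####|.  b15=0 t=0,i=17
  .###.|.  b14=0 t=1,i=15
  .##.#|#  b13=1 t=1,i=12
  .##..|#  b12=1 t=1,i=2
  .#.##|#  b11=1 t=1,i=0
  .#.#.|.  b10=0 t=0,i=10
  .#..#|.  b9=0 t=0,i=3
  .#...|#  b8=1 t=0,i=6
  ..###|#  b7=1 t=0,i=16
  ..##.|.  b6=0 t=2,i=11
  ..#.#|#  b5=1 t=0,i=9
  ..#..|.  b4=0 t=0,i=5
  ...##|#  b3=1 t=0,i=15
  ...#.|#  b2=1 t=0,i=8
  ....#|#  b1=1 t=0,i=14
  .....|.  b0=0 t=4,i=0
  bits 01010110111100100011100110101110 = 1458715054

1458715054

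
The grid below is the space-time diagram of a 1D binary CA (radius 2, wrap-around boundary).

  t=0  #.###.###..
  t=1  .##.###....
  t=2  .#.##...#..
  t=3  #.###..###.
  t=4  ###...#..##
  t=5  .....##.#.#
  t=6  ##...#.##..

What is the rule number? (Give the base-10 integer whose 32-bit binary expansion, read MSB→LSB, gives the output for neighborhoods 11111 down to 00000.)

753506644

  [31] ##### => .  t=4,i=0
  [30] ####. => .  t=4,i=1
  [29] ###.# => #  t=0,i=4
  [28] ###.. => .  t=0,i=8
  [27] ##.## => #  t=0,i=5
  [26] ##.#. => #  t=3,i=10
  [25] ##..# => .  t=0,i=9
  [24] ##... => .  t=1,i=7
  [23] #.### => #  t=0,i=2
  [22] #.##. => #  t=2,i=3
  [21] #.#.# => #  t=3,i=0
  [20] #.#.. => .  t=5,i=10
  [19] #..## => #  t=3,i=6
  [18] #..#. => .  t=0,i=10
  [17] #...# => .  t=2,i=6
  [16] #.... => #  t=1,i=8
  [15] .#### => #  t=4,i=10
  [14] .###. => .  t=0,i=3
  [13] .##.# => .  t=1,i=2
  [12] .##.. => #  t=2,i=4
  [11] .#.## => #  t=0,i=1
  [10] .#.#. => .  t=5,i=9
  [9] .#..# => .  t=4,i=7
  [8] .#... => #  t=2,i=9
  [7] ..### => .  t=3,i=7
  [6] ..##. => #  t=1,i=1
  [5] ..#.# => .  t=0,i=0
  [4] ..#.. => #  t=2,i=8
  [3] ...## => .  t=1,i=0
  [2] ...#. => #  t=2,i=0
  [1] ....# => .  t=1,i=10
  [0] ..... => .  t=1,i=9
  bits 00101100111010011001100101010100 = 753506644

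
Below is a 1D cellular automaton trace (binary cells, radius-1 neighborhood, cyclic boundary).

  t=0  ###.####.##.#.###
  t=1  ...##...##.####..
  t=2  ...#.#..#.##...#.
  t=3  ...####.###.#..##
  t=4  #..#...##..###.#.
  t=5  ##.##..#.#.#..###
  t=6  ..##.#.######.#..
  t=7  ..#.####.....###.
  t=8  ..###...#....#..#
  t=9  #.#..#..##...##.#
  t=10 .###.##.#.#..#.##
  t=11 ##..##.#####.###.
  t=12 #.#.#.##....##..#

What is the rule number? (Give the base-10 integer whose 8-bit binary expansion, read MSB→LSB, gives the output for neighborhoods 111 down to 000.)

60

  [7] ### => .  t=0,i=0
  [6] ##. => .  t=0,i=2
  [5] #.# => #  t=0,i=3
  [4] #.. => #  t=1,i=5
  [3] .## => #  t=0,i=4
  [2] .#. => #  t=0,i=12
  [1] ..# => .  t=1,i=2
  [0] ... => .  t=1,i=0
  bits 00111100 = 60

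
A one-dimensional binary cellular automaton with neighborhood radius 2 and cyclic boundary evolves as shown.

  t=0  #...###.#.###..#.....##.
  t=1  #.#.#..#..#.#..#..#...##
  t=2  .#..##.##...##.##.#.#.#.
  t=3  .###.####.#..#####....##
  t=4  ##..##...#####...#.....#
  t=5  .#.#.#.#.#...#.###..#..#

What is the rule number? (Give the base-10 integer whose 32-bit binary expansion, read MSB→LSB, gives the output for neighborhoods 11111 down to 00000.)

484061845

  nb #####: next=.  (t=3,i=15, bit31=0)
  nb ####.: next=.  (t=3,i=7, bit30=0)
  nb ###.#: next=.  (t=0,i=6, bit29=0)
  nb ###..: next=#  (t=0,i=12, bit28=1)
  nb ##.##: next=#  (t=2,i=6, bit27=1)
  nb ##.#.: next=#  (t=0,i=7, bit26=1)
  nb ##..#: next=.  (t=0,i=13, bit25=0)
  nb ##...: next=.  (t=2,i=9, bit24=0)
  nb #.###: next=#  (t=0,i=10, bit23=1)
  nb #.##.: next=#  (t=2,i=7, bit22=1)
  nb #.#.#: next=.  (t=0,i=8, bit21=0)
  nb #.#..: next=#  (t=0,i=0, bit20=1)
  nb #..##: next=#  (t=2,i=3, bit19=1)
  nb #..#.: next=.  (t=0,i=14, bit18=0)
  nb #...#: next=#  (t=0,i=2, bit17=1)
  nb #....: next=.  (t=0,i=17, bit16=0)
  nb .####: next=.  (t=3,i=6, bit15=0)
  nb .###.: next=.  (t=0,i=5, bit14=0)
  nb .##.#: next=#  (t=0,i=22, bit13=1)
  nb .##..: next=#  (t=2,i=8, bit12=1)
  nb .#.##: next=.  (t=0,i=9, bit11=0)
  nb .#.#.: next=.  (t=1,i=3, bit10=0)
  nb .#..#: next=#  (t=1,i=5, bit9=1)
  nb .#...: next=.  (t=0,i=1, bit8=0)
  nb ..###: next=#  (t=0,i=4, bit7=1)
  nb ..##.: next=.  (t=0,i=21, bit6=0)
  nb ..#.#: next=.  (t=1,i=10, bit5=0)
  nb ..#..: next=#  (t=0,i=15, bit4=1)
  nb ...##: next=.  (t=0,i=3, bit3=0)
  nb ...#.: next=#  (t=4,i=16, bit2=1)
  nb ....#: next=.  (t=0,i=19, bit1=0)
  nb .....: next=#  (t=0,i=18, bit0=1)
  bits 00011100110110100011001010010101 = 484061845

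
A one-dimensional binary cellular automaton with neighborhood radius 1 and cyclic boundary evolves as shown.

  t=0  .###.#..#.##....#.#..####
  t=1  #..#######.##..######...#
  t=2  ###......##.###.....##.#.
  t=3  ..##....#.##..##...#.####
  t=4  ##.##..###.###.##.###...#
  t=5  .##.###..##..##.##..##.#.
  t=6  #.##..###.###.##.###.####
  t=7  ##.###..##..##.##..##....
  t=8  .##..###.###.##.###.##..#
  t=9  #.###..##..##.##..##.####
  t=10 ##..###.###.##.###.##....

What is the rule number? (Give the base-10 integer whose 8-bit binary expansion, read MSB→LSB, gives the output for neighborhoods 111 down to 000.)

118

  ### -> .   bit 7 = 0  t=0,i=2
  ##. -> #   bit 6 = 1  t=0,i=3
  #.# -> #   bit 5 = 1  t=0,i=0
  #.. -> #   bit 4 = 1  t=0,i=6
  .## -> .   bit 3 = 0  t=0,i=1
  .#. -> #   bit 2 = 1  t=0,i=5
  ..# -> #   bit 1 = 1  t=0,i=7
  ... -> .   bit 0 = 0  t=0,i=13
  bits 01110110 = 118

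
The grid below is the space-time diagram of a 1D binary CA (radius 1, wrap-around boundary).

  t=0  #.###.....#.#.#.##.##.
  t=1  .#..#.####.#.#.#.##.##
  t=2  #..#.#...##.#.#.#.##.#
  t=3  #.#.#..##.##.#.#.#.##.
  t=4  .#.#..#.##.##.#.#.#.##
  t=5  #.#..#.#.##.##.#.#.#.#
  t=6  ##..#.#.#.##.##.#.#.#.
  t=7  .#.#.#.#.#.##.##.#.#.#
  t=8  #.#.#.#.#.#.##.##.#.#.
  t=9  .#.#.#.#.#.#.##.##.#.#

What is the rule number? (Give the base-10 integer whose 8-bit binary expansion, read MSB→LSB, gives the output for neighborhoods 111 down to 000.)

99

  ### -> .   bit 7 = 0  t=0,i=3
  ##. -> #   bit 6 = 1  t=0,i=4
  #.# -> #   bit 5 = 1  t=0,i=1
  #.. -> .   bit 4 = 0  t=0,i=5
  .## -> .   bit 3 = 0  t=0,i=2
  .#. -> .   bit 2 = 0  t=0,i=0
  ..# -> #   bit 1 = 1  t=0,i=9
  ... -> #   bit 0 = 1  t=0,i=6
  bits 01100011 = 99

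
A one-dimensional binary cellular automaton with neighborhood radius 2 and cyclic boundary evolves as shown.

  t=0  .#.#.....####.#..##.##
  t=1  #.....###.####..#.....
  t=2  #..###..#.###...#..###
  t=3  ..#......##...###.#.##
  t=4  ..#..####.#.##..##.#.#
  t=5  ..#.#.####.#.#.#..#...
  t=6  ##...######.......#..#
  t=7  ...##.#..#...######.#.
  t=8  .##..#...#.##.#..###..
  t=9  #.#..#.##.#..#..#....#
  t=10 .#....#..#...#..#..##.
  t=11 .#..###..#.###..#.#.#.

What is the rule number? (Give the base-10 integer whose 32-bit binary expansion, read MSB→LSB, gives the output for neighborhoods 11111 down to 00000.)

1686804511

  nb #####: next=.  (t=6,i=7, bit31=0)
  nb ####.: next=#  (t=0,i=11, bit30=1)
  nb ###.#: next=#  (t=0,i=12, bit29=1)
  nb ###..: next=.  (t=1,i=13, bit28=0)
  nb ##.##: next=.  (t=0,i=19, bit27=0)
  nb ##.#.: next=#  (t=0,i=0, bit26=1)
  nb ##..#: next=.  (t=1,i=14, bit25=0)
  nb ##...: next=.  (t=2,i=13, bit24=0)
  nb #.###: next=#  (t=1,i=10, bit23=1)
  nb #.##.: next=.  (t=0,i=20, bit22=0)
  nb #.#.#: next=.  (t=0,i=1, bit21=0)
  nb #.#..: next=.  (t=0,i=3, bit20=0)
  nb #..##: next=#  (t=0,i=16, bit19=1)
  nb #..#.: next=.  (t=1,i=15, bit18=0)
  nb #...#: next=#  (t=2,i=14, bit17=1)
  nb #....: next=.  (t=0,i=5, bit16=0)
  nb .####: next=#  (t=0,i=10, bit15=1)
  nb .###.: next=.  (t=1,i=7, bit14=0)
  nb .##.#: next=.  (t=0,i=18, bit13=0)
  nb .##..: next=#  (t=3,i=10, bit12=1)
  nb .#.##: next=#  (t=2,i=9, bit11=1)
  nb .#.#.: next=.  (t=0,i=2, bit10=0)
  nb .#..#: next=.  (t=0,i=15, bit9=0)
  nb .#...: next=.  (t=0,i=4, bit8=0)
  nb ..###: next=.  (t=0,i=9, bit7=0)
  nb ..##.: next=.  (t=0,i=17, bit6=0)
  nb ..#.#: next=.  (t=2,i=8, bit5=0)
  nb ..#..: next=#  (t=1,i=0, bit4=1)
  nb ...##: next=#  (t=0,i=8, bit3=1)
  nb ...#.: next=#  (t=1,i=21, bit2=1)
  nb ....#: next=#  (t=0,i=7, bit1=1)
  nb .....: next=#  (t=0,i=6, bit0=1)
  bits 01100100100010101001100000011111 = 1686804511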